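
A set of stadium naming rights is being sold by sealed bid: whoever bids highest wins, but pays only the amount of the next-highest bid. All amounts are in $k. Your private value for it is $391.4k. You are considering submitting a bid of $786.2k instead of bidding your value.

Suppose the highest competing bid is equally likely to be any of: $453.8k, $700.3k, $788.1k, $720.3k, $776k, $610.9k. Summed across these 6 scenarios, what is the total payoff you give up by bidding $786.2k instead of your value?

The deviation costs you only when the competing bid falls strictly between $391.4k and $786.2k; elsewhere both bids give the same outcome.
$453.8k: truthful payoff $0k, deviation payoff −$62.4k → loss $62.4k.
$700.3k: truthful payoff $0k, deviation payoff −$308.9k → loss $308.9k.
$788.1k: outcomes coincide → loss $0k.
$720.3k: truthful payoff $0k, deviation payoff −$328.9k → loss $328.9k.
$776k: truthful payoff $0k, deviation payoff −$384.6k → loss $384.6k.
$610.9k: truthful payoff $0k, deviation payoff −$219.5k → loss $219.5k.
Total loss = $62.4k + $308.9k + $328.9k + $384.6k + $219.5k = $1304.3k.
Truthful bidding weakly dominates here: raising your bid can only win items priced above your value, and lowering it can only forfeit items priced below.

$1304.3k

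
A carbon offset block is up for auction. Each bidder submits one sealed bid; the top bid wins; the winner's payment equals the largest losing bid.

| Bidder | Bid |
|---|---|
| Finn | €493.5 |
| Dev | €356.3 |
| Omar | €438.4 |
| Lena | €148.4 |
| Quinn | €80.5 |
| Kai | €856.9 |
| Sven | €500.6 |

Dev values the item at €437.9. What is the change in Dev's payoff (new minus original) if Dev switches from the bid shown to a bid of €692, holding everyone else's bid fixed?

The highest bid among the other bidders is €856.9; Dev's bid doesn't change that.
Original bid €356.3: Dev is not highest (top rival bid is €856.9); payoff €0.
Alternative bid €692: Dev is not highest (top rival bid is €856.9); payoff €0.
Change in payoff = €0 − (€0) = €0.

€0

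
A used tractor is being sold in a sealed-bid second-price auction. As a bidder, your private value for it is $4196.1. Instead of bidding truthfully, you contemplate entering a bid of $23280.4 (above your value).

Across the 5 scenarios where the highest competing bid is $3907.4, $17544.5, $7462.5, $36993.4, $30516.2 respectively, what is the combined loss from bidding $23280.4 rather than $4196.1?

$16614.8

The deviation costs you only when the competing bid falls strictly between $4196.1 and $23280.4; elsewhere both bids give the same outcome.
$3907.4: outcomes coincide → loss $0.
$17544.5: truthful payoff $0, deviation payoff −$13348.4 → loss $13348.4.
$7462.5: truthful payoff $0, deviation payoff −$3266.4 → loss $3266.4.
$36993.4: outcomes coincide → loss $0.
$30516.2: outcomes coincide → loss $0.
Total loss = $13348.4 + $3266.4 = $16614.8.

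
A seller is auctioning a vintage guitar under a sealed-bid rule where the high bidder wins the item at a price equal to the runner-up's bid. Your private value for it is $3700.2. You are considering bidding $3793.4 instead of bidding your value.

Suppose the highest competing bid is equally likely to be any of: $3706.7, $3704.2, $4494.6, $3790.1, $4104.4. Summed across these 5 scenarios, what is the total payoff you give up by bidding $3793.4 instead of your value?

$100.4

The deviation costs you only when the competing bid falls strictly between $3700.2 and $3793.4; elsewhere both bids give the same outcome.
$3706.7: truthful payoff $0, deviation payoff −$6.5 → loss $6.5.
$3704.2: truthful payoff $0, deviation payoff −$4 → loss $4.
$4494.6: outcomes coincide → loss $0.
$3790.1: truthful payoff $0, deviation payoff −$89.9 → loss $89.9.
$4104.4: outcomes coincide → loss $0.
Total loss = $6.5 + $4 + $89.9 = $100.4.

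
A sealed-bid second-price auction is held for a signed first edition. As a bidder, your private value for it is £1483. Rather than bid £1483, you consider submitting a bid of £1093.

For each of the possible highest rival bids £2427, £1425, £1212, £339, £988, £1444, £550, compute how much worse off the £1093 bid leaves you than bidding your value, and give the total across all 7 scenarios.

£368

The deviation costs you only when the competing bid falls strictly between £1093 and £1483; elsewhere both bids give the same outcome.
£2427: outcomes coincide → loss £0.
£1425: truthful payoff £58, deviation payoff £0 → loss £58.
£1212: truthful payoff £271, deviation payoff £0 → loss £271.
£339: outcomes coincide → loss £0.
£988: outcomes coincide → loss £0.
£1444: truthful payoff £39, deviation payoff £0 → loss £39.
£550: outcomes coincide → loss £0.
Total loss = £58 + £271 + £39 = £368.
Truthful bidding weakly dominates here: raising your bid can only win items priced above your value, and lowering it can only forfeit items priced below.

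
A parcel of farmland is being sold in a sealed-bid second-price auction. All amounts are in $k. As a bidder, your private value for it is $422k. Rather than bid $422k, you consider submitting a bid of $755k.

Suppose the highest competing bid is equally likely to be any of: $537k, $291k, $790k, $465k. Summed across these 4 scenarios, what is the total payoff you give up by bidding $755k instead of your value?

The deviation costs you only when the competing bid falls strictly between $422k and $755k; elsewhere both bids give the same outcome.
$537k: truthful payoff $0k, deviation payoff −$115k → loss $115k.
$291k: outcomes coincide → loss $0k.
$790k: outcomes coincide → loss $0k.
$465k: truthful payoff $0k, deviation payoff −$43k → loss $43k.
Total loss = $115k + $43k = $158k.

$158k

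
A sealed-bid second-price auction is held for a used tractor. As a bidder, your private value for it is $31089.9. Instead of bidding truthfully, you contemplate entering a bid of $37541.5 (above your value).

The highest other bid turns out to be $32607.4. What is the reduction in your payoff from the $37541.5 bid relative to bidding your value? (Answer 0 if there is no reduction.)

$1517.5

Bidding your value $31089.9: you lose (since $31089.9 < $32607.4). Payoff $0.
Bidding $37541.5: you win and pay $32607.4. Payoff $31089.9 − $32607.4 = −$1517.5.
The competing bid $32607.4 lies between your value and your inflated bid, so overbidding wins an item priced above your value.
Loss from deviating = $0 − (−$1517.5) = $1517.5.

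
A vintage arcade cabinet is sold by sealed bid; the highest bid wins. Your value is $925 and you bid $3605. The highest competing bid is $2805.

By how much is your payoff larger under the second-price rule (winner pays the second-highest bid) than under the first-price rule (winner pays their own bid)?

$800

You have the highest bid, so you win under either rule.
Second-price: pay $2805 → payoff −$1880.
First-price: pay your own bid $3605 → payoff −$2680.
Difference = −$1880 − (−$2680) = $800.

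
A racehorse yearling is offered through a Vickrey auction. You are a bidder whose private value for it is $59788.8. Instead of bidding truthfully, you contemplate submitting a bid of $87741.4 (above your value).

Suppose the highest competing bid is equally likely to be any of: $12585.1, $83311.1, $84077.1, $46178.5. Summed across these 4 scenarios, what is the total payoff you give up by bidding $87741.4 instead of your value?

The deviation costs you only when the competing bid falls strictly between $59788.8 and $87741.4; elsewhere both bids give the same outcome.
$12585.1: outcomes coincide → loss $0.
$83311.1: truthful payoff $0, deviation payoff −$23522.3 → loss $23522.3.
$84077.1: truthful payoff $0, deviation payoff −$24288.3 → loss $24288.3.
$46178.5: outcomes coincide → loss $0.
Total loss = $23522.3 + $24288.3 = $47810.6.

$47810.6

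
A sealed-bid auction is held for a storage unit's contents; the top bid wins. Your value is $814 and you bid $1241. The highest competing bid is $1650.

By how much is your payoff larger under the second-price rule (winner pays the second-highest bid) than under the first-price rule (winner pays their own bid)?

$0

Your bid $1241 is below $1650, so you lose under either rule.
Payoff is $0 in both cases; difference = $0.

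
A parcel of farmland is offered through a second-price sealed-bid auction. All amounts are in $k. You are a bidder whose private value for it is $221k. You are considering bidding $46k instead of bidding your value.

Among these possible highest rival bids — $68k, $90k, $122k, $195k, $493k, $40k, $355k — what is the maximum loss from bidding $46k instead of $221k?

$68k: truthful gives $153k, deviation gives $0k → loss $153k.
$90k: truthful gives $131k, deviation gives $0k → loss $131k.
$122k: truthful gives $99k, deviation gives $0k → loss $99k.
$195k: truthful gives $26k, deviation gives $0k → loss $26k.
$493k: same outcome either way → loss $0k.
$40k: same outcome either way → loss $0k.
$355k: same outcome either way → loss $0k.
Maximum loss: $153k.

$153k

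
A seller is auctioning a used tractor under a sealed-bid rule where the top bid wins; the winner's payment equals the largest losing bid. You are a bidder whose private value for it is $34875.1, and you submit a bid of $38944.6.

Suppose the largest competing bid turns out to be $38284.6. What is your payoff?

−$3409.5

Your bid $38944.6 exceeds the highest competing bid $38284.6, so you win.
In a second-price auction the winner pays the second-highest bid, $38284.6.
Payoff = value − price = $34875.1 − $38284.6 = −$3409.5.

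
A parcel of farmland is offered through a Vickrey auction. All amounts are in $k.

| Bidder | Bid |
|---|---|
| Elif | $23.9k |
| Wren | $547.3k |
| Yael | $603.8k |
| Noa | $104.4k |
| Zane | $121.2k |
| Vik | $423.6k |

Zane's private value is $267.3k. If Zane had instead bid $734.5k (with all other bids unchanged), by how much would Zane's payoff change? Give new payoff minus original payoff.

The highest bid among the other bidders is $603.8k; Zane's bid doesn't change that.
Original bid $121.2k: Zane is not highest (top rival bid is $603.8k); payoff $0k.
Alternative bid $734.5k: Zane is highest, pays the top rival bid $603.8k; payoff $267.3k − $603.8k = −$336.5k.
Change in payoff = −$336.5k − ($0k) = −$336.5k.

−$336.5k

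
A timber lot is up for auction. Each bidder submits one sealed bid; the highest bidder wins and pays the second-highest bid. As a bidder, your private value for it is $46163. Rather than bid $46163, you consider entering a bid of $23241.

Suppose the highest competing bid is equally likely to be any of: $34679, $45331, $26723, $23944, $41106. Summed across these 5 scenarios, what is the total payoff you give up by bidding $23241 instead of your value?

The deviation costs you only when the competing bid falls strictly between $23241 and $46163; elsewhere both bids give the same outcome.
$34679: truthful payoff $11484, deviation payoff $0 → loss $11484.
$45331: truthful payoff $832, deviation payoff $0 → loss $832.
$26723: truthful payoff $19440, deviation payoff $0 → loss $19440.
$23944: truthful payoff $22219, deviation payoff $0 → loss $22219.
$41106: truthful payoff $5057, deviation payoff $0 → loss $5057.
Total loss = $11484 + $832 + $19440 + $22219 + $5057 = $59032.

$59032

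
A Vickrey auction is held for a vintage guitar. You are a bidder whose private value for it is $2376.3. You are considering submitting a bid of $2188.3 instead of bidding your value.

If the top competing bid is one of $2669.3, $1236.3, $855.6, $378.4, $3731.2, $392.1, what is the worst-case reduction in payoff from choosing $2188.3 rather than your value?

$2669.3: same outcome either way → loss $0.
$1236.3: same outcome either way → loss $0.
$855.6: same outcome either way → loss $0.
$378.4: same outcome either way → loss $0.
$3731.2: same outcome either way → loss $0.
$392.1: same outcome either way → loss $0.
Maximum loss: $0.

$0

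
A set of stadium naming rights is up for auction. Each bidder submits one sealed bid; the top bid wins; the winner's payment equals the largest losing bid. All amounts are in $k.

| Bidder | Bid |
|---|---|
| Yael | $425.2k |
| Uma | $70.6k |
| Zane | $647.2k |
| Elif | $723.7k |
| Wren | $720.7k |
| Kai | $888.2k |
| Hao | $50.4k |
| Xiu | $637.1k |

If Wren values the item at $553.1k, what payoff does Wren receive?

Highest bid: Kai at $888.2k, so Kai wins.
Second-highest bid: Elif at $723.7k — that is the price the winner pays.
Wren did not win, so Wren pays nothing and receives nothing: payoff $0k.

$0k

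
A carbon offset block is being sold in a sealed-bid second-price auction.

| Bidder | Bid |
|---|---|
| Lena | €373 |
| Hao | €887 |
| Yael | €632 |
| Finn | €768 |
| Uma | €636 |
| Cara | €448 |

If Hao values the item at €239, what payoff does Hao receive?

−€529

Highest bid: Hao at €887, so Hao wins.
Second-highest bid: Finn at €768 — that is the price the winner pays.
Hao's payoff = value − price = €239 − €768 = −€529.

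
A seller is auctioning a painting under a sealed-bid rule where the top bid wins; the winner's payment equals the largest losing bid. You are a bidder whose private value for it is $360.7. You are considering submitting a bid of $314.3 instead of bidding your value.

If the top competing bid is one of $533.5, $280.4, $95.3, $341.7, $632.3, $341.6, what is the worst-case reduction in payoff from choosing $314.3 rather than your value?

$19.1

$533.5: same outcome either way → loss $0.
$280.4: same outcome either way → loss $0.
$95.3: same outcome either way → loss $0.
$341.7: truthful gives $19, deviation gives $0 → loss $19.
$632.3: same outcome either way → loss $0.
$341.6: truthful gives $19.1, deviation gives $0 → loss $19.1.
Maximum loss: $19.1.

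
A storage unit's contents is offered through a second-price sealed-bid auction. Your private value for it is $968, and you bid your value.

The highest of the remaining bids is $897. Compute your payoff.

Your bid $968 exceeds the highest competing bid $897, so you win.
In a second-price auction the winner pays the second-highest bid, $897.
Payoff = value − price = $968 − $897 = $71.

$71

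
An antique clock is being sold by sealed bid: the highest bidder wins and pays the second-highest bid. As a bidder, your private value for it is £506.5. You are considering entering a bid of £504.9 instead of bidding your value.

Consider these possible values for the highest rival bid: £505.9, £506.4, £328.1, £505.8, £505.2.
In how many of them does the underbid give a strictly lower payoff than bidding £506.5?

4

The deviation hurts exactly when the highest competing bid lies strictly between £504.9 and £506.5 — underbidding then forfeits a profitable win.
£505.9: inside the interval → strictly worse (loss £0.6).
£506.4: inside the interval → strictly worse (loss £0.1).
£328.1: below both → same outcome either way.
£505.8: inside the interval → strictly worse (loss £0.7).
£505.2: inside the interval → strictly worse (loss £1.3).
Count: 4.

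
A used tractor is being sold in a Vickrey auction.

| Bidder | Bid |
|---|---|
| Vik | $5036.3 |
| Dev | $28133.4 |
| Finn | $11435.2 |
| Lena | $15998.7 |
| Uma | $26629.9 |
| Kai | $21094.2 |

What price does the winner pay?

Highest bid: Dev at $28133.4, so Dev wins.
Second-highest bid: Uma at $26629.9 — that is the price the winner pays.

$26629.9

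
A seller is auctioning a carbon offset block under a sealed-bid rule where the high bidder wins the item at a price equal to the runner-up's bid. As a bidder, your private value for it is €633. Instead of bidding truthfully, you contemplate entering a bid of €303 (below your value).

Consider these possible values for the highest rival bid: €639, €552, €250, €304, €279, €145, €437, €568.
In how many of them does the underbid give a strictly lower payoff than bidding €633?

The deviation hurts exactly when the highest competing bid lies strictly between €303 and €633 — underbidding then forfeits a profitable win.
€639: above both → same outcome either way.
€552: inside the interval → strictly worse (loss €81).
€250: below both → same outcome either way.
€304: inside the interval → strictly worse (loss €329).
€279: below both → same outcome either way.
€145: below both → same outcome either way.
€437: inside the interval → strictly worse (loss €196).
€568: inside the interval → strictly worse (loss €65).
Count: 4.

4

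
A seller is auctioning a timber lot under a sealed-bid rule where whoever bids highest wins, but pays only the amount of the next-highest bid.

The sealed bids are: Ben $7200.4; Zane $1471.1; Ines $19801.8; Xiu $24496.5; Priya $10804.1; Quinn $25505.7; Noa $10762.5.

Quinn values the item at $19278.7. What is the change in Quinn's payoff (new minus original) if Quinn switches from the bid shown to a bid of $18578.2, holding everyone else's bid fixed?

$5217.8

The highest bid among the other bidders is $24496.5; Quinn's bid doesn't change that.
Original bid $25505.7: Quinn is highest, pays the top rival bid $24496.5; payoff $19278.7 − $24496.5 = −$5217.8.
Alternative bid $18578.2: Quinn is not highest (top rival bid is $24496.5); payoff $0.
Change in payoff = $0 − (−$5217.8) = $5217.8.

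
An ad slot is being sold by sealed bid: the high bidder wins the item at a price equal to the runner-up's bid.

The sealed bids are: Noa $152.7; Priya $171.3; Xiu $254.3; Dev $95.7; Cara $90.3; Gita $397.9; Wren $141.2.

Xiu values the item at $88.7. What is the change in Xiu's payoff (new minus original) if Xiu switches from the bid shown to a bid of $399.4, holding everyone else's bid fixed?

The highest bid among the other bidders is $397.9; Xiu's bid doesn't change that.
Original bid $254.3: Xiu is not highest (top rival bid is $397.9); payoff $0.
Alternative bid $399.4: Xiu is highest, pays the top rival bid $397.9; payoff $88.7 − $397.9 = −$309.2.
Change in payoff = −$309.2 − ($0) = −$309.2.

−$309.2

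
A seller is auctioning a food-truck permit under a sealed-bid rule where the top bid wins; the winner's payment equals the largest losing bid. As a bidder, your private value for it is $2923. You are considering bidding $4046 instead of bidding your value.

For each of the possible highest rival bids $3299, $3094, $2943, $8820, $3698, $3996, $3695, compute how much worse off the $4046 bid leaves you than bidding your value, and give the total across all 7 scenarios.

The deviation costs you only when the competing bid falls strictly between $2923 and $4046; elsewhere both bids give the same outcome.
$3299: truthful payoff $0, deviation payoff −$376 → loss $376.
$3094: truthful payoff $0, deviation payoff −$171 → loss $171.
$2943: truthful payoff $0, deviation payoff −$20 → loss $20.
$8820: outcomes coincide → loss $0.
$3698: truthful payoff $0, deviation payoff −$775 → loss $775.
$3996: truthful payoff $0, deviation payoff −$1073 → loss $1073.
$3695: truthful payoff $0, deviation payoff −$772 → loss $772.
Total loss = $376 + $171 + $20 + $775 + $1073 + $772 = $3187.
Because the price is fixed by the runner-up's bid, deviating from your value can only change a good outcome into a bad one — never the reverse.

$3187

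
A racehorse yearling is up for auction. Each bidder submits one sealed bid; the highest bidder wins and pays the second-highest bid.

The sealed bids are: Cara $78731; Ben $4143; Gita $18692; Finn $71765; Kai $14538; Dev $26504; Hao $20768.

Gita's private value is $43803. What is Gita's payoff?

Highest bid: Cara at $78731, so Cara wins.
Second-highest bid: Finn at $71765 — that is the price the winner pays.
Gita did not win, so Gita pays nothing and receives nothing: payoff $0.

$0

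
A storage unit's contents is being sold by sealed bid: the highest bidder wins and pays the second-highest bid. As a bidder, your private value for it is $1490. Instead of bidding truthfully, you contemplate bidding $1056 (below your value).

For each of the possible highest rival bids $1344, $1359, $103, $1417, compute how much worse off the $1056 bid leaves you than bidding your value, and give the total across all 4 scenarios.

$350

The deviation costs you only when the competing bid falls strictly between $1056 and $1490; elsewhere both bids give the same outcome.
$1344: truthful payoff $146, deviation payoff $0 → loss $146.
$1359: truthful payoff $131, deviation payoff $0 → loss $131.
$103: outcomes coincide → loss $0.
$1417: truthful payoff $73, deviation payoff $0 → loss $73.
Total loss = $146 + $131 + $73 = $350.
Truthful bidding weakly dominates here: raising your bid can only win items priced above your value, and lowering it can only forfeit items priced below.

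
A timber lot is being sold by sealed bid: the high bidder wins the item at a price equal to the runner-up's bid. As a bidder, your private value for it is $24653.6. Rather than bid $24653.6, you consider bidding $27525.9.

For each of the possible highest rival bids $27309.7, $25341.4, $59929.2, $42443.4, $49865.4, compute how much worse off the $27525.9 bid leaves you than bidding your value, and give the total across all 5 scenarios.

$3343.9

The deviation costs you only when the competing bid falls strictly between $24653.6 and $27525.9; elsewhere both bids give the same outcome.
$27309.7: truthful payoff $0, deviation payoff −$2656.1 → loss $2656.1.
$25341.4: truthful payoff $0, deviation payoff −$687.8 → loss $687.8.
$59929.2: outcomes coincide → loss $0.
$42443.4: outcomes coincide → loss $0.
$49865.4: outcomes coincide → loss $0.
Total loss = $2656.1 + $687.8 = $3343.9.
In a second-price auction your bid sets only whether you win, not what you pay, so bidding your true value is weakly dominant.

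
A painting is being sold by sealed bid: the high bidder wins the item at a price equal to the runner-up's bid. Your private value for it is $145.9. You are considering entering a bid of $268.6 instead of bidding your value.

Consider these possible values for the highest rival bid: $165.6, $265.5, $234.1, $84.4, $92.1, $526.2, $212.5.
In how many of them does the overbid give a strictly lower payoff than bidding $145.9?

The deviation hurts exactly when the highest competing bid lies strictly between $145.9 and $268.6 — overbidding then wins at a price above your value.
$165.6: inside the interval → strictly worse (loss $19.7).
$265.5: inside the interval → strictly worse (loss $119.6).
$234.1: inside the interval → strictly worse (loss $88.2).
$84.4: below both → same outcome either way.
$92.1: below both → same outcome either way.
$526.2: above both → same outcome either way.
$212.5: inside the interval → strictly worse (loss $66.6).
Count: 4.

4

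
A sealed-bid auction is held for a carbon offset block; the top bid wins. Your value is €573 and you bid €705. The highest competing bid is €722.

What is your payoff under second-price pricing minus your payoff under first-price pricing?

Your bid €705 is below €722, so you lose under either rule.
Payoff is €0 in both cases; difference = €0.

€0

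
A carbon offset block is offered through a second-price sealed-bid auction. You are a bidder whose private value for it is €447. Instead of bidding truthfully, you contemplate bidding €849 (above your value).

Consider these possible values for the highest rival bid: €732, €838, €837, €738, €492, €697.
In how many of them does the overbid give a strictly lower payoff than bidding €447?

The deviation hurts exactly when the highest competing bid lies strictly between €447 and €849 — overbidding then wins at a price above your value.
€732: inside the interval → strictly worse (loss €285).
€838: inside the interval → strictly worse (loss €391).
€837: inside the interval → strictly worse (loss €390).
€738: inside the interval → strictly worse (loss €291).
€492: inside the interval → strictly worse (loss €45).
€697: inside the interval → strictly worse (loss €250).
Count: 6.

6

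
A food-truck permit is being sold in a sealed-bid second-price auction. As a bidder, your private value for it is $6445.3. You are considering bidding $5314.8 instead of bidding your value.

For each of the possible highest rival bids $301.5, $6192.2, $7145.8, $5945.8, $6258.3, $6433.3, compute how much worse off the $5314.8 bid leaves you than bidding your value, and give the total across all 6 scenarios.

$951.6

The deviation costs you only when the competing bid falls strictly between $5314.8 and $6445.3; elsewhere both bids give the same outcome.
$301.5: outcomes coincide → loss $0.
$6192.2: truthful payoff $253.1, deviation payoff $0 → loss $253.1.
$7145.8: outcomes coincide → loss $0.
$5945.8: truthful payoff $499.5, deviation payoff $0 → loss $499.5.
$6258.3: truthful payoff $187, deviation payoff $0 → loss $187.
$6433.3: truthful payoff $12, deviation payoff $0 → loss $12.
Total loss = $253.1 + $499.5 + $187 + $12 = $951.6.
Truthful bidding weakly dominates here: raising your bid can only win items priced above your value, and lowering it can only forfeit items priced below.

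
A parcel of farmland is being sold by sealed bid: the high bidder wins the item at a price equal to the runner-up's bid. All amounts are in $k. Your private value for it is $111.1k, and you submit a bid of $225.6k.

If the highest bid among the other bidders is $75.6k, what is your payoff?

$35.5k

Your bid $225.6k exceeds the highest competing bid $75.6k, so you win.
In a second-price auction the winner pays the second-highest bid, $75.6k.
Payoff = value − price = $111.1k − $75.6k = $35.5k.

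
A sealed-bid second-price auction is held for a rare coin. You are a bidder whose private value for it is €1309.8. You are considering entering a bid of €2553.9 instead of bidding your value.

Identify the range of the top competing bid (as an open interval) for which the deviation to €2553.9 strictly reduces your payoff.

(€1309.8, €2553.9)

If the competing bid is below €1309.8, both bids win at the same price — no difference.
If it is above €2553.9, both bids lose — no difference.
If it lies strictly between €1309.8 and €2553.9, bidding your value loses (payoff 0) while bidding €2553.9 wins at a price above your value (payoff negative).
So the deviation strictly hurts on the open interval (€1309.8, €2553.9).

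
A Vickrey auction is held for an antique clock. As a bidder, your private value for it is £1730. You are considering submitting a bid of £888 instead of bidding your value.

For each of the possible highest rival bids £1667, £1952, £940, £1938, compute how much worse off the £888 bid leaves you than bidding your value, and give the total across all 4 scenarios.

£853

The deviation costs you only when the competing bid falls strictly between £888 and £1730; elsewhere both bids give the same outcome.
£1667: truthful payoff £63, deviation payoff £0 → loss £63.
£1952: outcomes coincide → loss £0.
£940: truthful payoff £790, deviation payoff £0 → loss £790.
£1938: outcomes coincide → loss £0.
Total loss = £63 + £790 = £853.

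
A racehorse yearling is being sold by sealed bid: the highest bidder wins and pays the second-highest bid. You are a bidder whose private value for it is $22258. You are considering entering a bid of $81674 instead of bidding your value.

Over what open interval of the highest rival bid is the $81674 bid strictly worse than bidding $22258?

If the competing bid is below $22258, both bids win at the same price — no difference.
If it is above $81674, both bids lose — no difference.
If it lies strictly between $22258 and $81674, bidding your value loses (payoff 0) while bidding $81674 wins at a price above your value (payoff negative).
So the deviation strictly hurts on the open interval ($22258, $81674).

($22258, $81674)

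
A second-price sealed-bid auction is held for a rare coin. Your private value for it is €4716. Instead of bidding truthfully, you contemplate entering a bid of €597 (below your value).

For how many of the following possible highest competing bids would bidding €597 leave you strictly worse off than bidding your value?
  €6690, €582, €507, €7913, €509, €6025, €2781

1

The deviation hurts exactly when the highest competing bid lies strictly between €597 and €4716 — underbidding then forfeits a profitable win.
€6690: above both → same outcome either way.
€582: below both → same outcome either way.
€507: below both → same outcome either way.
€7913: above both → same outcome either way.
€509: below both → same outcome either way.
€6025: above both → same outcome either way.
€2781: inside the interval → strictly worse (loss €1935).
Count: 1.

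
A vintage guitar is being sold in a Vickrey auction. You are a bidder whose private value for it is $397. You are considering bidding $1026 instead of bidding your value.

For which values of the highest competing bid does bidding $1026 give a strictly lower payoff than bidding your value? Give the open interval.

If the competing bid is below $397, both bids win at the same price — no difference.
If it is above $1026, both bids lose — no difference.
If it lies strictly between $397 and $1026, bidding your value loses (payoff 0) while bidding $1026 wins at a price above your value (payoff negative).
So the deviation strictly hurts on the open interval ($397, $1026).

($397, $1026)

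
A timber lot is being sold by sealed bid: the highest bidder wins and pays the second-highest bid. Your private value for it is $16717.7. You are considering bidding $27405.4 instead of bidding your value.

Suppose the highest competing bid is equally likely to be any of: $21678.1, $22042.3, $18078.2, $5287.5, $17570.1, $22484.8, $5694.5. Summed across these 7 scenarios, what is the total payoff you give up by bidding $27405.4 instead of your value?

The deviation costs you only when the competing bid falls strictly between $16717.7 and $27405.4; elsewhere both bids give the same outcome.
$21678.1: truthful payoff $0, deviation payoff −$4960.4 → loss $4960.4.
$22042.3: truthful payoff $0, deviation payoff −$5324.6 → loss $5324.6.
$18078.2: truthful payoff $0, deviation payoff −$1360.5 → loss $1360.5.
$5287.5: outcomes coincide → loss $0.
$17570.1: truthful payoff $0, deviation payoff −$852.4 → loss $852.4.
$22484.8: truthful payoff $0, deviation payoff −$5767.1 → loss $5767.1.
$5694.5: outcomes coincide → loss $0.
Total loss = $4960.4 + $5324.6 + $1360.5 + $852.4 + $5767.1 = $18265.

$18265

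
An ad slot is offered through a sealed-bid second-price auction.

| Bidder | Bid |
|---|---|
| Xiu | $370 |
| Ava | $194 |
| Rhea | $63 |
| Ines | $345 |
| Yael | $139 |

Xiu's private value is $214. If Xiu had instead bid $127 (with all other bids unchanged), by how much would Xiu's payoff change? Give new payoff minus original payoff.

$131

The highest bid among the other bidders is $345; Xiu's bid doesn't change that.
Original bid $370: Xiu is highest, pays the top rival bid $345; payoff $214 − $345 = −$131.
Alternative bid $127: Xiu is not highest (top rival bid is $345); payoff $0.
Change in payoff = $0 − (−$131) = $131.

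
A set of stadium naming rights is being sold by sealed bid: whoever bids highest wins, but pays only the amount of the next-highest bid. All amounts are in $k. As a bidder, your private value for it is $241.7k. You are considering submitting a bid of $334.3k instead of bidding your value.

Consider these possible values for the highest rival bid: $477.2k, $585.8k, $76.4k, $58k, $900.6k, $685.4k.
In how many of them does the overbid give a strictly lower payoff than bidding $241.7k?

0

The deviation hurts exactly when the highest competing bid lies strictly between $241.7k and $334.3k — overbidding then wins at a price above your value.
$477.2k: above both → same outcome either way.
$585.8k: above both → same outcome either way.
$76.4k: below both → same outcome either way.
$58k: below both → same outcome either way.
$900.6k: above both → same outcome either way.
$685.4k: above both → same outcome either way.
Count: 0.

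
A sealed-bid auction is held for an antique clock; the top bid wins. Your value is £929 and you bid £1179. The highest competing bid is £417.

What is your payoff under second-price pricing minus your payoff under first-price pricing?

You have the highest bid, so you win under either rule.
Second-price: pay £417 → payoff £512.
First-price: pay your own bid £1179 → payoff −£250.
Difference = £512 − (−£250) = £762.

£762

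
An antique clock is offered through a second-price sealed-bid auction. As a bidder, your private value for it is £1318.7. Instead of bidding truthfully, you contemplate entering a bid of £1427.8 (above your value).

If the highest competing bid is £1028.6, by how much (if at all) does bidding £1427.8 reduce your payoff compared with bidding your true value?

Bidding your value £1318.7: you win (since £1318.7 > £1028.6) and pay £1028.6. Payoff £290.1.
Bidding £1427.8: you win and pay £1028.6. Payoff £1318.7 − £1028.6 = £290.1.
Difference = £290.1 − £290.1 = £0; both bids lead to the same outcome because the competing bid is below both your value and your alternative bid.

£0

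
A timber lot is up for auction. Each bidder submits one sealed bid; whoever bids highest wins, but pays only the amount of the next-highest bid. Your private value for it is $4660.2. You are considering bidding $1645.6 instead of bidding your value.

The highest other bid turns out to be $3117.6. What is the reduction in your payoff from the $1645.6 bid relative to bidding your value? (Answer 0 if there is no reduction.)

$1542.6

Bidding your value $4660.2: you win (since $4660.2 > $3117.6) and pay $3117.6. Payoff $1542.6.
Bidding $1645.6: you lose. Payoff $0.
The competing bid $3117.6 lies between your shaded bid and your value, so underbidding forfeits an item you could have won at a profitable price.
Loss from deviating = $1542.6 − ($0) = $1542.6.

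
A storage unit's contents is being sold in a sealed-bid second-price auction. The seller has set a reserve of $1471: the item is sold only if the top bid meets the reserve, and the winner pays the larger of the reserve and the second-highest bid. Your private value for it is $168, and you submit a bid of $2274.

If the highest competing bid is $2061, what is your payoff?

Your bid $2274 is the highest and exceeds the reserve.
Price = max(second-highest bid, reserve) = max($2061, $1471) = $2061.
Payoff = $168 − $2061 = −$1893.

−$1893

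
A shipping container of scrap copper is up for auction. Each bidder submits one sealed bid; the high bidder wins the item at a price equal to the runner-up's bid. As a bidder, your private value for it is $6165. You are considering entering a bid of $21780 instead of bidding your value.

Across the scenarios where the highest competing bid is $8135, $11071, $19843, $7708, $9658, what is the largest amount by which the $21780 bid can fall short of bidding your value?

$8135: truthful gives $0, deviation gives −$1970 → loss $1970.
$11071: truthful gives $0, deviation gives −$4906 → loss $4906.
$19843: truthful gives $0, deviation gives −$13678 → loss $13678.
$7708: truthful gives $0, deviation gives −$1543 → loss $1543.
$9658: truthful gives $0, deviation gives −$3493 → loss $3493.
Maximum loss: $13678.

$13678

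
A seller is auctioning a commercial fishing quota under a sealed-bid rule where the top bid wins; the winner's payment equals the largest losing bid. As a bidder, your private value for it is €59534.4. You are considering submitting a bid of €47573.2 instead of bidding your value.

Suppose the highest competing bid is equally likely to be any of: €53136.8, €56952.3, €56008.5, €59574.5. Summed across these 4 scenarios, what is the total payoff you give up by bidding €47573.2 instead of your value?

€12505.6

The deviation costs you only when the competing bid falls strictly between €47573.2 and €59534.4; elsewhere both bids give the same outcome.
€53136.8: truthful payoff €6397.6, deviation payoff €0 → loss €6397.6.
€56952.3: truthful payoff €2582.1, deviation payoff €0 → loss €2582.1.
€56008.5: truthful payoff €3525.9, deviation payoff €0 → loss €3525.9.
€59574.5: outcomes coincide → loss €0.
Total loss = €6397.6 + €2582.1 + €3525.9 = €12505.6.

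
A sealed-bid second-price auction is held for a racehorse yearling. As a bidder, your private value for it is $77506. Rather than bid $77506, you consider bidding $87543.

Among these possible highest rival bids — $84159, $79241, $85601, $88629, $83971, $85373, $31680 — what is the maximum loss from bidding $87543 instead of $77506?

$84159: truthful gives $0, deviation gives −$6653 → loss $6653.
$79241: truthful gives $0, deviation gives −$1735 → loss $1735.
$85601: truthful gives $0, deviation gives −$8095 → loss $8095.
$88629: same outcome either way → loss $0.
$83971: truthful gives $0, deviation gives −$6465 → loss $6465.
$85373: truthful gives $0, deviation gives −$7867 → loss $7867.
$31680: same outcome either way → loss $0.
Maximum loss: $8095.

$8095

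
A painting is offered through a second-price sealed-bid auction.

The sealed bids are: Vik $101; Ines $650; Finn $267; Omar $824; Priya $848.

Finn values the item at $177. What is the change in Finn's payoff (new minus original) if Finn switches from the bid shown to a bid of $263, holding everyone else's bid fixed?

$0

The highest bid among the other bidders is $848; Finn's bid doesn't change that.
Original bid $267: Finn is not highest (top rival bid is $848); payoff $0.
Alternative bid $263: Finn is not highest (top rival bid is $848); payoff $0.
Change in payoff = $0 − ($0) = $0.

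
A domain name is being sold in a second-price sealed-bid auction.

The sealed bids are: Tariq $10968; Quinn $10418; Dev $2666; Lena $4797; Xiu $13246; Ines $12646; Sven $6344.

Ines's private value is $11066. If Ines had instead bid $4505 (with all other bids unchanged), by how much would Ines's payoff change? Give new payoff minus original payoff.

The highest bid among the other bidders is $13246; Ines's bid doesn't change that.
Original bid $12646: Ines is not highest (top rival bid is $13246); payoff $0.
Alternative bid $4505: Ines is not highest (top rival bid is $13246); payoff $0.
Change in payoff = $0 − ($0) = $0.

$0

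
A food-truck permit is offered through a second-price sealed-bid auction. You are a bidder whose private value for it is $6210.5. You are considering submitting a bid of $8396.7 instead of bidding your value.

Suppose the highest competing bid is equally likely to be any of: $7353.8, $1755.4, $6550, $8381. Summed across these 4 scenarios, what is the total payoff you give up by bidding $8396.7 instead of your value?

The deviation costs you only when the competing bid falls strictly between $6210.5 and $8396.7; elsewhere both bids give the same outcome.
$7353.8: truthful payoff $0, deviation payoff −$1143.3 → loss $1143.3.
$1755.4: outcomes coincide → loss $0.
$6550: truthful payoff $0, deviation payoff −$339.5 → loss $339.5.
$8381: truthful payoff $0, deviation payoff −$2170.5 → loss $2170.5.
Total loss = $1143.3 + $339.5 + $2170.5 = $3653.3.

$3653.3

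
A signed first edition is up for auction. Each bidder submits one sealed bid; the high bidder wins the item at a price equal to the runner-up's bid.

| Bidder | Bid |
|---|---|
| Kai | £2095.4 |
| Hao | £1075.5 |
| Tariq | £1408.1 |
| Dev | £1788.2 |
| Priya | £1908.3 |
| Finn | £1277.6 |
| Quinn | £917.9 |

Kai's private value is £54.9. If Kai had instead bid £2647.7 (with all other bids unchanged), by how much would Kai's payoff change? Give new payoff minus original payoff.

£0

The highest bid among the other bidders is £1908.3; Kai's bid doesn't change that.
Original bid £2095.4: Kai is highest, pays the top rival bid £1908.3; payoff £54.9 − £1908.3 = −£1853.4.
Alternative bid £2647.7: Kai is highest, pays the top rival bid £1908.3; payoff £54.9 − £1908.3 = −£1853.4.
Change in payoff = −£1853.4 − (−£1853.4) = £0.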